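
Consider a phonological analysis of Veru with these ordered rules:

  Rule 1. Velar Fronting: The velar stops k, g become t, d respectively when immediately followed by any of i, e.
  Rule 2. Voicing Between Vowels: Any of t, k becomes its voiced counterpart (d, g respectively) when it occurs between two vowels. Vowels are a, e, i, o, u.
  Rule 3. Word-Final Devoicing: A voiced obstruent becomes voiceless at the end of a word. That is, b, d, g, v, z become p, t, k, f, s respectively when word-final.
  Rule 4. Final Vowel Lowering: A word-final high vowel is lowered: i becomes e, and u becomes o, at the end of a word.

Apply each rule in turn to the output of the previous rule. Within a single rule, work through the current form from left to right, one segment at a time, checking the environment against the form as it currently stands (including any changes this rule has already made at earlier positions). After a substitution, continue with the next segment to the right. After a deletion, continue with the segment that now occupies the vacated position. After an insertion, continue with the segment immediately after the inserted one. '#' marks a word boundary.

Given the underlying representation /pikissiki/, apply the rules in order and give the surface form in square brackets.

Rule 1 Velar Fronting: [pikissiki] → [pitissiti]
Rule 2 Voicing Between Vowels: [pitissiti] → [pidissidi]
Rule 3 Word-Final Devoicing: no change — [pidissidi]
Rule 4 Final Vowel Lowering: [pidissidi] → [pidisside]

[pidisside]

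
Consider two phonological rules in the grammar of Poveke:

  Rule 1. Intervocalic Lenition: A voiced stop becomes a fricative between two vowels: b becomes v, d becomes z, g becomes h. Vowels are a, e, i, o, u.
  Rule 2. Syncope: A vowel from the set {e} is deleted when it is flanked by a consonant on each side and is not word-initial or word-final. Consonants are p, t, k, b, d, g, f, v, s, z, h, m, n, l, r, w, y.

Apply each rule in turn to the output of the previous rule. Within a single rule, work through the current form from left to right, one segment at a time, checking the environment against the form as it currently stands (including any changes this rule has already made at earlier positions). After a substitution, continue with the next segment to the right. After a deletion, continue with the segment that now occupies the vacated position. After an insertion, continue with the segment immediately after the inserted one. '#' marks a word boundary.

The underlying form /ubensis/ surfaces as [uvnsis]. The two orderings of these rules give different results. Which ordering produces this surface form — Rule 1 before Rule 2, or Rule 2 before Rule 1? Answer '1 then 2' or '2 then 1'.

1 then 2

Order 1 then 2:
  1 Intervocalic Lenition: [ubensis] → [uvensis]
  2 Syncope: [uvensis] → [uvnsis]
  result: [uvnsis]
Order 2 then 1:
  2 Syncope: [ubensis] → [ubnsis]
  1 Intervocalic Lenition: no change — [ubnsis]
  result: [ubnsis]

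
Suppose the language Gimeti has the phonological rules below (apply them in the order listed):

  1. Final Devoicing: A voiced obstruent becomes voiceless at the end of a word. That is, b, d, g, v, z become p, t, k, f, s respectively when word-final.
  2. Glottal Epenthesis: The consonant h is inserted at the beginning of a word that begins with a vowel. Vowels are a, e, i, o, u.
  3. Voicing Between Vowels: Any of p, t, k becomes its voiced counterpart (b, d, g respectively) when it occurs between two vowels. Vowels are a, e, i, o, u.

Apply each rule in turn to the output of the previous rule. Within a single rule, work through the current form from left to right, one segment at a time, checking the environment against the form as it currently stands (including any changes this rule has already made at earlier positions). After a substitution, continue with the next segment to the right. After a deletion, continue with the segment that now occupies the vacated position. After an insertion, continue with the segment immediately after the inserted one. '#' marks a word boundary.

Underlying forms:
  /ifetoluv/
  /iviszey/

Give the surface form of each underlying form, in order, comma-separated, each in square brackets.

[hifedoluf], [hiviszey]

/ifetoluv/:
  1 Final Devoicing: [ifetoluv] → [ifetoluf]
  2 Glottal Epenthesis: [ifetoluf] → [hifetoluf]
  3 Voicing Between Vowels: [hifetoluf] → [hifedoluf]
/iviszey/:
  1 Final Devoicing: no change — [iviszey]
  2 Glottal Epenthesis: [iviszey] → [hiviszey]
  3 Voicing Between Vowels: no change — [hiviszey]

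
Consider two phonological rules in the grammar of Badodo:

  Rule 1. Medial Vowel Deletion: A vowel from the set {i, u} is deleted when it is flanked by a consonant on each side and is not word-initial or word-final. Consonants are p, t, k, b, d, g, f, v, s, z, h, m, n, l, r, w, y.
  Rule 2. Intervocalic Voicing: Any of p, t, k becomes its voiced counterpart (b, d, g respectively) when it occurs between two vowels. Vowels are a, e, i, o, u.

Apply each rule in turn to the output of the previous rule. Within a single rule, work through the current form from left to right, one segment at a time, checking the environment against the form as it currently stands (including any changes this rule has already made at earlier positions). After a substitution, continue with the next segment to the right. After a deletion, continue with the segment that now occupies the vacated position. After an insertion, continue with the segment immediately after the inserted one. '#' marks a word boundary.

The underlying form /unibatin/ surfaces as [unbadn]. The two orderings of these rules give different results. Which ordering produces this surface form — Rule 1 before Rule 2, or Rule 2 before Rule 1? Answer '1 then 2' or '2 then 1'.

2 then 1

Order 1 then 2:
  1 Medial Vowel Deletion: [unibatin] → [unbatn]
  2 Intervocalic Voicing: no change — [unbatn]
  result: [unbatn]
Order 2 then 1:
  2 Intervocalic Voicing: [unibatin] → [unibadin]
  1 Medial Vowel Deletion: [unibadin] → [unbadn]
  result: [unbadn]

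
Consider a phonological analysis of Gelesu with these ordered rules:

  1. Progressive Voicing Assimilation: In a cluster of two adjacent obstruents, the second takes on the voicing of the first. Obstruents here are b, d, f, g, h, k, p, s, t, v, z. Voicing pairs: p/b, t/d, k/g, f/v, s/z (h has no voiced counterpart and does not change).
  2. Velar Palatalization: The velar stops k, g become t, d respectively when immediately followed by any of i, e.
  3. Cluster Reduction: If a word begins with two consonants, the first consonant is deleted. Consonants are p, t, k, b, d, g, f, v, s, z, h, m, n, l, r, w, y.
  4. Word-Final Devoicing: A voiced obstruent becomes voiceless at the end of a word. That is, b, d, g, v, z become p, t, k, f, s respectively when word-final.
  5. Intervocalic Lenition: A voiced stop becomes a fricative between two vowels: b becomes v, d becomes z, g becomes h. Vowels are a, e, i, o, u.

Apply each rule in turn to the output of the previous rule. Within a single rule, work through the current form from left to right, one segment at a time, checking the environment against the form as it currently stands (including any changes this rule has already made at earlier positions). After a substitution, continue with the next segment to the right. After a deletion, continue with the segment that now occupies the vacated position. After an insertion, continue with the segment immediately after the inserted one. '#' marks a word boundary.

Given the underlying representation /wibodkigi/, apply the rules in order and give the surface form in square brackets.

[wivoddizi]

1 Progressive Voicing Assimilation: [wibodkigi] → [wibodgigi]
2 Velar Palatalization: [wibodgigi] → [wiboddidi]
3 Cluster Reduction: no change — [wiboddidi]
4 Word-Final Devoicing: no change — [wiboddidi]
5 Intervocalic Lenition: [wiboddidi] → [wivoddizi]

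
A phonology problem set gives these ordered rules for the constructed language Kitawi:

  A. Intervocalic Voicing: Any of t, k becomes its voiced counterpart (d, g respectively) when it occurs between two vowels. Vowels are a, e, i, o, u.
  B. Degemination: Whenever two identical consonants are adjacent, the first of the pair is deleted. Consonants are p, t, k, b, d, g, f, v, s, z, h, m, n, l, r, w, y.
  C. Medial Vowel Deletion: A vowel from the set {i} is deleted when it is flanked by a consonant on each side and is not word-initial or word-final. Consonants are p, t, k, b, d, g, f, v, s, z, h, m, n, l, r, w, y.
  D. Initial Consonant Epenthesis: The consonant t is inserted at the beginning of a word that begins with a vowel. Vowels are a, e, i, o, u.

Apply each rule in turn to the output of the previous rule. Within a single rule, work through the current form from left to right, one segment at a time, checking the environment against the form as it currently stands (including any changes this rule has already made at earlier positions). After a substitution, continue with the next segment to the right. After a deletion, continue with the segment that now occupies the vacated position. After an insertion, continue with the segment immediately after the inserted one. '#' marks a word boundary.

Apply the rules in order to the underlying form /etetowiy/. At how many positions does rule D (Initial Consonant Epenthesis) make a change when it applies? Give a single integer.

1

A Intervocalic Voicing: [etetowiy] → [ededowiy]
B Degemination: no change — [ededowiy]
C Medial Vowel Deletion: [ededowiy] → [ededowy]
D Initial Consonant Epenthesis: [ededowy] → [tededowy]
Rule D changed 1 position(s).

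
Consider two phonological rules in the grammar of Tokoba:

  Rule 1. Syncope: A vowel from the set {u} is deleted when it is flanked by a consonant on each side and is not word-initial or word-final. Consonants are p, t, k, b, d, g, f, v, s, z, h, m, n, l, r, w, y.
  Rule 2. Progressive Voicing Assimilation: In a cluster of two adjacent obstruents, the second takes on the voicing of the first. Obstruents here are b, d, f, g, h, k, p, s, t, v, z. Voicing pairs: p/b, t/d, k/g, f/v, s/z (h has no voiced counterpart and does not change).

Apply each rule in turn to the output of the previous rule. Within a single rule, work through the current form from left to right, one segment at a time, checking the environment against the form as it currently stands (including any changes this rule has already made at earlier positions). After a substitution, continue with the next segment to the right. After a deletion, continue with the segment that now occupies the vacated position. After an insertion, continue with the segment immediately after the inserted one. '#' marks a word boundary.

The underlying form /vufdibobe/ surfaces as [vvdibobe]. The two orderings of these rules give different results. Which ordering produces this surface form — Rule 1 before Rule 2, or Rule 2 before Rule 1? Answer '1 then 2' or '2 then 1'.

1 then 2

Order 1 then 2:
  1 Syncope: [vufdibobe] → [vfdibobe]
  2 Progressive Voicing Assimilation: [vfdibobe] → [vvdibobe]
  result: [vvdibobe]
Order 2 then 1:
  2 Progressive Voicing Assimilation: [vufdibobe] → [vuftibobe]
  1 Syncope: [vuftibobe] → [vftibobe]
  result: [vftibobe]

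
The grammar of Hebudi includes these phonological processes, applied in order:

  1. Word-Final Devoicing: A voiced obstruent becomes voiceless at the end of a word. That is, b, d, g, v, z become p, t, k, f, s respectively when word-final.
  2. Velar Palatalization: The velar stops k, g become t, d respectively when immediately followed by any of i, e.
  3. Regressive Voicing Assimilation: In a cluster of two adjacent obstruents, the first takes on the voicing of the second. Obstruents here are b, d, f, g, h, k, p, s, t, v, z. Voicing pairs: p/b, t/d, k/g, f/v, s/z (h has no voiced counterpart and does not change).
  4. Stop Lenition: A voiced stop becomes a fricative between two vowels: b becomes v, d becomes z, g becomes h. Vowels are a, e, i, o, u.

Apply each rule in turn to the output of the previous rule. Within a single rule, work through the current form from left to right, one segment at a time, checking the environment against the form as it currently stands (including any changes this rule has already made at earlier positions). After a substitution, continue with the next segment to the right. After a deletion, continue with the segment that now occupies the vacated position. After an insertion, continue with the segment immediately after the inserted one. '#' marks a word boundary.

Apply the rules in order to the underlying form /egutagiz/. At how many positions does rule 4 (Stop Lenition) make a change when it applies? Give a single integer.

2

1 Word-Final Devoicing: [egutagiz] → [egutagis]
2 Velar Palatalization: [egutagis] → [egutadis]
3 Regressive Voicing Assimilation: no change — [egutadis]
4 Stop Lenition: [egutadis] → [ehutazis]
Rule 4 changed 2 position(s).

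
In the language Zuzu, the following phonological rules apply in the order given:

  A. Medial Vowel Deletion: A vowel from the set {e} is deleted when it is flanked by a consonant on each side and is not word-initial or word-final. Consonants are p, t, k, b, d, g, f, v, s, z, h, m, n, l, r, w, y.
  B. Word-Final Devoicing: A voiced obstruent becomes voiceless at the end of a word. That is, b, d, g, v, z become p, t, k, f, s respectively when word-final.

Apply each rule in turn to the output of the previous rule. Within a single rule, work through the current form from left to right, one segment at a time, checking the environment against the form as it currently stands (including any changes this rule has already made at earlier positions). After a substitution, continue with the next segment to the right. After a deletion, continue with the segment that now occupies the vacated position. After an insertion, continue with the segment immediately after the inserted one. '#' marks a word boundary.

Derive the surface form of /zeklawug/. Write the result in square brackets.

[zklawuk]

A Medial Vowel Deletion: [zeklawug] → [zklawug]
B Word-Final Devoicing: [zklawug] → [zklawuk]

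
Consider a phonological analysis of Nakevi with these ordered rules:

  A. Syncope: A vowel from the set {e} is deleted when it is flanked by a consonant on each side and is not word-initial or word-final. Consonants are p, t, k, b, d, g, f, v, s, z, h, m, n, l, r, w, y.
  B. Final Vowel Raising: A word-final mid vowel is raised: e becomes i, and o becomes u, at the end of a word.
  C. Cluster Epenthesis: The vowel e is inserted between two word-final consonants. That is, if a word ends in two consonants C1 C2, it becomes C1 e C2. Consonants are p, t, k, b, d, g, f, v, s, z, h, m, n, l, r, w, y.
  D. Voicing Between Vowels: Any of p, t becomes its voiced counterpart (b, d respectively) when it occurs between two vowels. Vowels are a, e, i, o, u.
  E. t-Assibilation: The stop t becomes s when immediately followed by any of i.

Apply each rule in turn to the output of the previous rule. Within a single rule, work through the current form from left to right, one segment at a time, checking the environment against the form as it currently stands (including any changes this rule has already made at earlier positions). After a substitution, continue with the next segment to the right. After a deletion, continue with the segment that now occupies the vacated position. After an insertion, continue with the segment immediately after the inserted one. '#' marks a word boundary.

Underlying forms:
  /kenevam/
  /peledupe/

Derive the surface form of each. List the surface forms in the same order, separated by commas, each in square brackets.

/kenevam/:
  A Syncope: [kenevam] → [knvam]
  B Final Vowel Raising: no change — [knvam]
  C Cluster Epenthesis: no change — [knvam]
  D Voicing Between Vowels: no change — [knvam]
  E t-Assibilation: no change — [knvam]
/peledupe/:
  A Syncope: [peledupe] → [pldupe]
  B Final Vowel Raising: [pldupe] → [pldupi]
  C Cluster Epenthesis: no change — [pldupi]
  D Voicing Between Vowels: [pldupi] → [pldubi]
  E t-Assibilation: no change — [pldubi]

[knvam], [pldubi]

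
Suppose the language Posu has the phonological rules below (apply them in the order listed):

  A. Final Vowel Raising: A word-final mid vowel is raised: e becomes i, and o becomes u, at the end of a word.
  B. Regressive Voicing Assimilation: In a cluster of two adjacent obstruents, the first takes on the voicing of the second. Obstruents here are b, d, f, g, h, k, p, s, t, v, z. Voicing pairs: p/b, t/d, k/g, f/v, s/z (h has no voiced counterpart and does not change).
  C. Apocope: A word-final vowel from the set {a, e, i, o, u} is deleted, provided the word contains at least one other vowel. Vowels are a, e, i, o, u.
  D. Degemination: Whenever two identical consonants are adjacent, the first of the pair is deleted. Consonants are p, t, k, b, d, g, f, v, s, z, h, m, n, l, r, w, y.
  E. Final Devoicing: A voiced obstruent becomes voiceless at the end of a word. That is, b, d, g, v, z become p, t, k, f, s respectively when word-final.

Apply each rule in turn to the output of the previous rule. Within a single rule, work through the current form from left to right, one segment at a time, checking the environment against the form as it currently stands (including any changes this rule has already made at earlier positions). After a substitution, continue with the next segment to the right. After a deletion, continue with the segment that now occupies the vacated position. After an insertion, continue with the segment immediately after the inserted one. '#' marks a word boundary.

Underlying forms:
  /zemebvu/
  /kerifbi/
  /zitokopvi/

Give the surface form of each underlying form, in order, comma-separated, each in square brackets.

/zemebvu/:
  A Final Vowel Raising: no change — [zemebvu]
  B Regressive Voicing Assimilation: no change — [zemebvu]
  C Apocope: [zemebvu] → [zemebv]
  D Degemination: no change — [zemebv]
  E Final Devoicing: [zemebv] → [zemebf]
/kerifbi/:
  A Final Vowel Raising: no change — [kerifbi]
  B Regressive Voicing Assimilation: [kerifbi] → [kerivbi]
  C Apocope: [kerivbi] → [kerivb]
  D Degemination: no change — [kerivb]
  E Final Devoicing: [kerivb] → [kerivp]
/zitokopvi/:
  A Final Vowel Raising: no change — [zitokopvi]
  B Regressive Voicing Assimilation: [zitokopvi] → [zitokobvi]
  C Apocope: [zitokobvi] → [zitokobv]
  D Degemination: no change — [zitokobv]
  E Final Devoicing: [zitokobv] → [zitokobf]

[zemebf], [kerivp], [zitokobf]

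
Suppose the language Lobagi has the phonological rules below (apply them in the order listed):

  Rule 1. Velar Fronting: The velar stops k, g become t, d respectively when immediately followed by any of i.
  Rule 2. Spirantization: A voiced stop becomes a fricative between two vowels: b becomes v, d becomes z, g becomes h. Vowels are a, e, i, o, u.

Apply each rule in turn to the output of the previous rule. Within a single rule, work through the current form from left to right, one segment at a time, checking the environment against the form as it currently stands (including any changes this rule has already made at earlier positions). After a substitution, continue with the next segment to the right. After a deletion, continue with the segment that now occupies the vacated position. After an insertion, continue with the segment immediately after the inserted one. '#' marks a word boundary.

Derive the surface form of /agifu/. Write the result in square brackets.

[azifu]

Rule 1 Velar Fronting: [agifu] → [adifu]
Rule 2 Spirantization: [adifu] → [azifu]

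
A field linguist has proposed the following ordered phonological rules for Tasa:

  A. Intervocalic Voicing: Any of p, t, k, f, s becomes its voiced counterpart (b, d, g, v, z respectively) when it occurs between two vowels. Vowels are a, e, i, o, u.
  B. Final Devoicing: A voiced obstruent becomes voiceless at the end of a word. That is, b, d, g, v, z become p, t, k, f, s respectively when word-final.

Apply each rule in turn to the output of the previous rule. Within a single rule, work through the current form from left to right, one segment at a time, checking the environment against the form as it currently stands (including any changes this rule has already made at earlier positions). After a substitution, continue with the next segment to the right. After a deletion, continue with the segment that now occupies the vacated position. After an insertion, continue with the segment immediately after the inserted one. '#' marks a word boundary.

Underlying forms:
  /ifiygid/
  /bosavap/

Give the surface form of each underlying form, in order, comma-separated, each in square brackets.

/ifiygid/:
  A Intervocalic Voicing: [ifiygid] → [iviygid]
  B Final Devoicing: [iviygid] → [iviygit]
/bosavap/:
  A Intervocalic Voicing: [bosavap] → [bozavap]
  B Final Devoicing: no change — [bozavap]

[iviygit], [bozavap]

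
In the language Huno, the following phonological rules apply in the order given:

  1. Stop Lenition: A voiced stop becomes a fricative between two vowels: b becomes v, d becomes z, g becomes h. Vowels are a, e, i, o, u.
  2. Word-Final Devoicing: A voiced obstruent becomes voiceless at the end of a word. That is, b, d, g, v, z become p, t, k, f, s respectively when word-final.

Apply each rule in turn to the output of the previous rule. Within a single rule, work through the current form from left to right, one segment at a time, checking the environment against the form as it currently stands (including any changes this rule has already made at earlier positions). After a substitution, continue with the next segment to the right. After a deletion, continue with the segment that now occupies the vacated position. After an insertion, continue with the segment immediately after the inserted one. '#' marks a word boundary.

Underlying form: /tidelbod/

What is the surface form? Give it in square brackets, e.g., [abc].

1 Stop Lenition: [tidelbod] → [tizelbod]
2 Word-Final Devoicing: [tizelbod] → [tizelbot]

[tizelbot]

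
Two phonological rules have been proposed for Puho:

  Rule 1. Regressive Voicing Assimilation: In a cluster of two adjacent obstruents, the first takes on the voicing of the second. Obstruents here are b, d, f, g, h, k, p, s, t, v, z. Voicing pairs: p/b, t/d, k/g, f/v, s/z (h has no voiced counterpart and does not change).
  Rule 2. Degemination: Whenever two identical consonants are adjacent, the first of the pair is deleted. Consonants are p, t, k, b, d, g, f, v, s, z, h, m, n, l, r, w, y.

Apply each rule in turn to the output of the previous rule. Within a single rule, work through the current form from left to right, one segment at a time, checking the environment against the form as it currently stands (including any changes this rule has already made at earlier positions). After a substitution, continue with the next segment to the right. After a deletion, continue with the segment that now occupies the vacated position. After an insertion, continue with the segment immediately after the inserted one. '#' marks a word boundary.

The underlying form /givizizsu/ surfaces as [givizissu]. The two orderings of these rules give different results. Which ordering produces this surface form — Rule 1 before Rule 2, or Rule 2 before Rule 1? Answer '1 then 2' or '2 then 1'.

Order 1 then 2:
  1 Regressive Voicing Assimilation: [givizizsu] → [givizissu]
  2 Degemination: [givizissu] → [givizisu]
  result: [givizisu]
Order 2 then 1:
  2 Degemination: no change — [givizizsu]
  1 Regressive Voicing Assimilation: [givizizsu] → [givizissu]
  result: [givizissu]

2 then 1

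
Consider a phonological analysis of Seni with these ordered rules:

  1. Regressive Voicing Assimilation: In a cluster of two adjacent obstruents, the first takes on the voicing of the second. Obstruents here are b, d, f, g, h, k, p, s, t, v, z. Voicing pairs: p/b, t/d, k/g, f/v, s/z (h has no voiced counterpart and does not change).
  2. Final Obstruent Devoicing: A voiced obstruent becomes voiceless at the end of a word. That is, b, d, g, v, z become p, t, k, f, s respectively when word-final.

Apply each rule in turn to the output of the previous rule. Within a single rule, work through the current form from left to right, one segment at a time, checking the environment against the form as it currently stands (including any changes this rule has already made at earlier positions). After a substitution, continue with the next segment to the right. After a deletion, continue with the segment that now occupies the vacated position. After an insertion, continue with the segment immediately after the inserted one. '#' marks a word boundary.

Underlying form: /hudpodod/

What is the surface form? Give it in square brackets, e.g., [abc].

[hutpodot]

1 Regressive Voicing Assimilation: [hudpodod] → [hutpodod]
2 Final Obstruent Devoicing: [hutpodod] → [hutpodot]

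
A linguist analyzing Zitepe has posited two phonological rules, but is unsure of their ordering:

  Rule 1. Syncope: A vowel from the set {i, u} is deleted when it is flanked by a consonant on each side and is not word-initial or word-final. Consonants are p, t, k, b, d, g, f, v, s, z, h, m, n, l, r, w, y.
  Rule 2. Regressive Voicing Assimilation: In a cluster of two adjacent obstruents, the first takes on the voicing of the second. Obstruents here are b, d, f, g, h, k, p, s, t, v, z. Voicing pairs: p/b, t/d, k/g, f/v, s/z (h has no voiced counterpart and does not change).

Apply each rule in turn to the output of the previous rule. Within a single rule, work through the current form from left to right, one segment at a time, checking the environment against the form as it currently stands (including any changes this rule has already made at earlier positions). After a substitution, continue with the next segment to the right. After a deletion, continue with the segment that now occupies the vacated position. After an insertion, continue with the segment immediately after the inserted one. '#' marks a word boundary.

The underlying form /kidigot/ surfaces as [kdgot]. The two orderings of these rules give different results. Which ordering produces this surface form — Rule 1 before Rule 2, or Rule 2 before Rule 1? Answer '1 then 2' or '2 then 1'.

Order 1 then 2:
  1 Syncope: [kidigot] → [kdgot]
  2 Regressive Voicing Assimilation: [kdgot] → [gdgot]
  result: [gdgot]
Order 2 then 1:
  2 Regressive Voicing Assimilation: no change — [kidigot]
  1 Syncope: [kidigot] → [kdgot]
  result: [kdgot]

2 then 1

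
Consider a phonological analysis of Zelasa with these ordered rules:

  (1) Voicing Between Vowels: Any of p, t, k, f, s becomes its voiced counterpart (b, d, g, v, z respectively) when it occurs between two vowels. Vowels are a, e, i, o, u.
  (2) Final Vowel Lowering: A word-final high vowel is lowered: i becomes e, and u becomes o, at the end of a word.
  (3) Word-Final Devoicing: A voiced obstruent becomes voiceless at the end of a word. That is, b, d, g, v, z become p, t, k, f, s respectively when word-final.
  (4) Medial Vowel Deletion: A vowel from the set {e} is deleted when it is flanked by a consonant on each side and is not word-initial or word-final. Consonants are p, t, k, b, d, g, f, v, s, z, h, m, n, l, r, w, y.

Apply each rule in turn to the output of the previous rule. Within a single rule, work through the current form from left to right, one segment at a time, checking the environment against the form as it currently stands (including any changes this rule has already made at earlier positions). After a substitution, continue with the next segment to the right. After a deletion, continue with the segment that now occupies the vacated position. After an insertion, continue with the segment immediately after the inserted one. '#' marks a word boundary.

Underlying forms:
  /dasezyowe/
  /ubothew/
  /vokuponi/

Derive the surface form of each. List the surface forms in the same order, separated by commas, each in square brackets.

/dasezyowe/:
  (1) Voicing Between Vowels: [dasezyowe] → [dazezyowe]
  (2) Final Vowel Lowering: no change — [dazezyowe]
  (3) Word-Final Devoicing: no change — [dazezyowe]
  (4) Medial Vowel Deletion: [dazezyowe] → [dazzyowe]
/ubothew/:
  (1) Voicing Between Vowels: no change — [ubothew]
  (2) Final Vowel Lowering: no change — [ubothew]
  (3) Word-Final Devoicing: no change — [ubothew]
  (4) Medial Vowel Deletion: [ubothew] → [ubothw]
/vokuponi/:
  (1) Voicing Between Vowels: [vokuponi] → [voguboni]
  (2) Final Vowel Lowering: [voguboni] → [vogubone]
  (3) Word-Final Devoicing: no change — [vogubone]
  (4) Medial Vowel Deletion: no change — [vogubone]

[dazzyowe], [ubothw], [vogubone]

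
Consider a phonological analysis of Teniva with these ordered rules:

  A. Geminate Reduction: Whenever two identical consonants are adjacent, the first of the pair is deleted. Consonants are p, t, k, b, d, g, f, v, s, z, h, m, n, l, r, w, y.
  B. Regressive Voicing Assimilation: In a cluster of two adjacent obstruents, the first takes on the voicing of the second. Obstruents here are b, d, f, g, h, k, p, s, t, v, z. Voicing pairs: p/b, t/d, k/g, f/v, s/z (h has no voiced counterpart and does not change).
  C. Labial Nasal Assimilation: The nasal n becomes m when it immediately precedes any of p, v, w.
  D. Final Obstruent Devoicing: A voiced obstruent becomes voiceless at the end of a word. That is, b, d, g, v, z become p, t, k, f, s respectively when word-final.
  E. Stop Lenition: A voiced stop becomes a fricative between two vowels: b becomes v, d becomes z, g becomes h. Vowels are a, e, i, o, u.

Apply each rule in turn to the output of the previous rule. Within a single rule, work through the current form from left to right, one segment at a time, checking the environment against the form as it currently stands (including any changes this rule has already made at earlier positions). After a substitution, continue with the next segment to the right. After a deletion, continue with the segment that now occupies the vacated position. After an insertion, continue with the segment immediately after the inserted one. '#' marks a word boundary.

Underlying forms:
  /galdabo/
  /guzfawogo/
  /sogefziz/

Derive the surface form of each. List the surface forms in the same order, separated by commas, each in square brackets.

[galdavo], [gusfawoho], [sohevzis]

/galdabo/:
  A Geminate Reduction: no change — [galdabo]
  B Regressive Voicing Assimilation: no change — [galdabo]
  C Labial Nasal Assimilation: no change — [galdabo]
  D Final Obstruent Devoicing: no change — [galdabo]
  E Stop Lenition: [galdabo] → [galdavo]
/guzfawogo/:
  A Geminate Reduction: no change — [guzfawogo]
  B Regressive Voicing Assimilation: [guzfawogo] → [gusfawogo]
  C Labial Nasal Assimilation: no change — [gusfawogo]
  D Final Obstruent Devoicing: no change — [gusfawogo]
  E Stop Lenition: [gusfawogo] → [gusfawoho]
/sogefziz/:
  A Geminate Reduction: no change — [sogefziz]
  B Regressive Voicing Assimilation: [sogefziz] → [sogevziz]
  C Labial Nasal Assimilation: no change — [sogevziz]
  D Final Obstruent Devoicing: [sogevziz] → [sogevzis]
  E Stop Lenition: [sogevzis] → [sohevzis]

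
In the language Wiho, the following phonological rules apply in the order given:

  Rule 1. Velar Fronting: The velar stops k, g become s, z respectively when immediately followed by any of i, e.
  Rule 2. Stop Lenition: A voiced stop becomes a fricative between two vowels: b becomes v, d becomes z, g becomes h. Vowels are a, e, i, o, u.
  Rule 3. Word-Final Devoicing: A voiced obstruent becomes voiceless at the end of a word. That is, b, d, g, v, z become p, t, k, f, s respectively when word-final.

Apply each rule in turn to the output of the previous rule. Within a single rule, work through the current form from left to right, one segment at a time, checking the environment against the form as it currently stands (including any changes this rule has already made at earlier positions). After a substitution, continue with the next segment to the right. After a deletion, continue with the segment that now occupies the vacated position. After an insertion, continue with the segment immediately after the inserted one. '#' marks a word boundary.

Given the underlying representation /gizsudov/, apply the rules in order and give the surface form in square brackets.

[zizsuzof]

Rule 1 Velar Fronting: [gizsudov] → [zizsudov]
Rule 2 Stop Lenition: [zizsudov] → [zizsuzov]
Rule 3 Word-Final Devoicing: [zizsuzov] → [zizsuzof]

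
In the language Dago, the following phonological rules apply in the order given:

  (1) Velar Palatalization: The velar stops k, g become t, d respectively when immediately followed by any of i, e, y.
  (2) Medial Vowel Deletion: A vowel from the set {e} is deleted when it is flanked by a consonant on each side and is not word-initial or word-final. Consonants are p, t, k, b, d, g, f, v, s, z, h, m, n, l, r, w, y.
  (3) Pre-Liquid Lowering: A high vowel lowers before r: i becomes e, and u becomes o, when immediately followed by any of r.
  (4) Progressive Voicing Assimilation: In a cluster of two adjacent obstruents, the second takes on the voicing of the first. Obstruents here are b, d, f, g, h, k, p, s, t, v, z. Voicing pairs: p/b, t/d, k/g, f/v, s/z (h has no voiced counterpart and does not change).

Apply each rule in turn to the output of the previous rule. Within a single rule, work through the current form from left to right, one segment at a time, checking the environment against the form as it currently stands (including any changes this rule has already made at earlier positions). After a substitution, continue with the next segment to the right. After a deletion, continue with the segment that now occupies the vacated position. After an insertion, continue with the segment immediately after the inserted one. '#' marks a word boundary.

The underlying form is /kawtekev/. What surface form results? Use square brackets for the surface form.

[kawttf]

(1) Velar Palatalization: [kawtekev] → [kawtetev]
(2) Medial Vowel Deletion: [kawtetev] → [kawttv]
(3) Pre-Liquid Lowering: no change — [kawttv]
(4) Progressive Voicing Assimilation: [kawttv] → [kawttf]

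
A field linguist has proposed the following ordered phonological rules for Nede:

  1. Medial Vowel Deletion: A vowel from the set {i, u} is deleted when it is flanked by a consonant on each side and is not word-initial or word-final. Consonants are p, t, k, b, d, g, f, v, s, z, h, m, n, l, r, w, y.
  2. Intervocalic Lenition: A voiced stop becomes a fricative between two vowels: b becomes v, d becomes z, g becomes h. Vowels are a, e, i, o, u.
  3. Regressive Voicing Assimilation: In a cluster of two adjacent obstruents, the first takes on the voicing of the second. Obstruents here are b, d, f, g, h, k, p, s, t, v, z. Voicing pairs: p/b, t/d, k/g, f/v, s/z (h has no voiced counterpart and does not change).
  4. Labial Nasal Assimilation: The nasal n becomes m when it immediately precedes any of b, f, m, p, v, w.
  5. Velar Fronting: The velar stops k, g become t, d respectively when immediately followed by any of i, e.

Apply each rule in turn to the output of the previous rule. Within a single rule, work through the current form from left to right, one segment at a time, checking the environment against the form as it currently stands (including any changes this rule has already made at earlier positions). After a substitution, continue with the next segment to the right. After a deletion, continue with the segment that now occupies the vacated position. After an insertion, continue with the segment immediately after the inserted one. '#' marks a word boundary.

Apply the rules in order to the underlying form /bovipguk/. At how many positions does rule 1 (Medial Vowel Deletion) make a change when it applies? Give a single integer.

2

1 Medial Vowel Deletion: [bovipguk] → [bovpgk]
2 Intervocalic Lenition: no change — [bovpgk]
3 Regressive Voicing Assimilation: [bovpgk] → [bofbkk]
4 Labial Nasal Assimilation: no change — [bofbkk]
5 Velar Fronting: no change — [bofbkk]
Rule 1 changed 2 position(s).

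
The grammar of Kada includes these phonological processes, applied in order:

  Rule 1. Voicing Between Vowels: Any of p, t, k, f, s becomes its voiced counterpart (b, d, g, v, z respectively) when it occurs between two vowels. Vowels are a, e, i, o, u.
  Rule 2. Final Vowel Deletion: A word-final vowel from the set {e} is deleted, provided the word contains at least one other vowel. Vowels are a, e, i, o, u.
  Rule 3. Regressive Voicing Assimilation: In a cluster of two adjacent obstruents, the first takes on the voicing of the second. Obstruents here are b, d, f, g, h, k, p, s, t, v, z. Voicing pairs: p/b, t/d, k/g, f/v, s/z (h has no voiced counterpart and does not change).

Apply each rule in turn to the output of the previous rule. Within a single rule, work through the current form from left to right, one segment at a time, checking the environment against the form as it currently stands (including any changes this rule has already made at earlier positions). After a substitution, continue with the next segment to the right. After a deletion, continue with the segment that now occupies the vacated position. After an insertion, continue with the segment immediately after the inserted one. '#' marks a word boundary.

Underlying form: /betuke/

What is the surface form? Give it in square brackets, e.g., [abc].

Rule 1 Voicing Between Vowels: [betuke] → [beduge]
Rule 2 Final Vowel Deletion: [beduge] → [bedug]
Rule 3 Regressive Voicing Assimilation: no change — [bedug]

[bedug]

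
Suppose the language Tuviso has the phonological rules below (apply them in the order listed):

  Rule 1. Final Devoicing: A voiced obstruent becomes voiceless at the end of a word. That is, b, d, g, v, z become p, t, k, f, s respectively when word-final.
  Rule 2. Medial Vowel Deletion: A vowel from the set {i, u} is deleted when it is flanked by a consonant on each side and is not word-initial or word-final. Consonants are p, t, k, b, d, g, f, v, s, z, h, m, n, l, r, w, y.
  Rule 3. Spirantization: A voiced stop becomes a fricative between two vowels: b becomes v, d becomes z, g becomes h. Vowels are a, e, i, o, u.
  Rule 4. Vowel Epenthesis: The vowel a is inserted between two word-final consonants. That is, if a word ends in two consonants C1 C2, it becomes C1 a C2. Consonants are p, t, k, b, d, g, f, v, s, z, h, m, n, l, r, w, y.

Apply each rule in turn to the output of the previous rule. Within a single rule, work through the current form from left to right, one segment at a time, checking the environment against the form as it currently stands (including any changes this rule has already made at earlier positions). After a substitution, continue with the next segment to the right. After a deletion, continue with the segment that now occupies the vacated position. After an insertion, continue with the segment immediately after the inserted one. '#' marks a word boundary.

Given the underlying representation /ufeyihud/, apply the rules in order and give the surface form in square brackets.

Rule 1 Final Devoicing: [ufeyihud] → [ufeyihut]
Rule 2 Medial Vowel Deletion: [ufeyihut] → [ufeyht]
Rule 3 Spirantization: no change — [ufeyht]
Rule 4 Vowel Epenthesis: [ufeyht] → [ufeyhat]

[ufeyhat]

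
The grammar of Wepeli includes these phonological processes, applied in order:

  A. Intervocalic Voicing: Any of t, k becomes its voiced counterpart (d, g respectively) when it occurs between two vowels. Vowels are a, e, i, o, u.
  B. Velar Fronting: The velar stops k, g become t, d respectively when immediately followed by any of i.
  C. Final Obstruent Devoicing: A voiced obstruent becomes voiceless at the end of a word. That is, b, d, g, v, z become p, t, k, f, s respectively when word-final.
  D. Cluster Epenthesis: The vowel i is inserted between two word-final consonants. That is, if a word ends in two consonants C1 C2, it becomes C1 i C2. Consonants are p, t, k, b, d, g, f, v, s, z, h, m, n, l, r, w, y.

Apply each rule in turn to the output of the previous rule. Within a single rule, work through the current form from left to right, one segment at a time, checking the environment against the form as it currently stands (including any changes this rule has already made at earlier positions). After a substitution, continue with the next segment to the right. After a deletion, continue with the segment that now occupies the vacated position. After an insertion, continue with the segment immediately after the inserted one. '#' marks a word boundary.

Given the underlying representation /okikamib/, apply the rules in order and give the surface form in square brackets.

A Intervocalic Voicing: [okikamib] → [ogigamib]
B Velar Fronting: [ogigamib] → [odigamib]
C Final Obstruent Devoicing: [odigamib] → [odigamip]
D Cluster Epenthesis: no change — [odigamip]

[odigamip]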